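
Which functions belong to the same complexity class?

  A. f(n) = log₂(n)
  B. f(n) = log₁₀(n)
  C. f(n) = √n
A and B

Examining each function:
  A. log₂(n) is O(log n)
  B. log₁₀(n) is O(log n)
  C. √n is O(√n)

Functions A and B both have the same complexity class.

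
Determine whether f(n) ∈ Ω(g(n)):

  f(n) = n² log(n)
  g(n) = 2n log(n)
True

f(n) = n² log(n) is O(n² log n), and g(n) = 2n log(n) is O(n log n).
Since O(n² log n) grows at least as fast as O(n log n), f(n) = Ω(g(n)) is true.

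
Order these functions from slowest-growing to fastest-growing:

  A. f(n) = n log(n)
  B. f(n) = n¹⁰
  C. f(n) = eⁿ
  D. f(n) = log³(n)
D < A < B < C

Comparing growth rates:
D = log³(n) is O(log³ n)
A = n log(n) is O(n log n)
B = n¹⁰ is O(n¹⁰)
C = eⁿ is O(eⁿ)

Therefore, the order from slowest to fastest is: D < A < B < C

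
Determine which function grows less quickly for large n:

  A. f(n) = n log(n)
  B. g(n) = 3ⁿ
A

f(n) = n log(n) is O(n log n), while g(n) = 3ⁿ is O(3ⁿ).
Since O(n log n) grows slower than O(3ⁿ), f(n) is dominated.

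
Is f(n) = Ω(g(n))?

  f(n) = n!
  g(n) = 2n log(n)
True

f(n) = n! is O(n!), and g(n) = 2n log(n) is O(n log n).
Since O(n!) grows at least as fast as O(n log n), f(n) = Ω(g(n)) is true.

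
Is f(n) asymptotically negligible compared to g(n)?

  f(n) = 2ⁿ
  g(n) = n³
False

f(n) = 2ⁿ is O(2ⁿ), and g(n) = n³ is O(n³).
Since O(2ⁿ) grows faster than or equal to O(n³), f(n) = o(g(n)) is false.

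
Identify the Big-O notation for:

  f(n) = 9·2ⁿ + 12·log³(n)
O(2ⁿ)

The dominant term in 9·2ⁿ + 12·log³(n) is 9·2ⁿ, which is Θ(2ⁿ).
Lower-order terms (12·log³(n)) are asymptotically negligible.
Constants are absorbed, so the tightest bound is O(2ⁿ).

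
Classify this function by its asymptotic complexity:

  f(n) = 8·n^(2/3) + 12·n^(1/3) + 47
O(n^(2/3))

The dominant term in 8·n^(2/3) + 12·n^(1/3) + 47 is 8·n^(2/3), which is Θ(n^(2/3)).
Lower-order terms (12·n^(1/3), 47) are asymptotically negligible.
Constants are absorbed, so the tightest bound is O(n^(2/3)).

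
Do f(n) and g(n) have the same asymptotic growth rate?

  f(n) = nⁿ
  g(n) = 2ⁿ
False

f(n) = nⁿ is O(nⁿ), and g(n) = 2ⁿ is O(2ⁿ).
Since they have different growth rates, f(n) = Θ(g(n)) is false.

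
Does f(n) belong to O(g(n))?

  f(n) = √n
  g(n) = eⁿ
True

f(n) = √n is O(√n), and g(n) = eⁿ is O(eⁿ).
Since O(√n) ⊆ O(eⁿ) (f grows no faster than g), f(n) = O(g(n)) is true.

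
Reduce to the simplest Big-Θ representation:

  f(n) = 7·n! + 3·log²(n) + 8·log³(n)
Θ(n!)

Order the terms by growth rate: 3·log²(n) ≺ 8·log³(n) ≺ 7·n!.
The fastest-growing term 7·n! dominates as n → ∞; dropping its constant factor gives Θ(n!).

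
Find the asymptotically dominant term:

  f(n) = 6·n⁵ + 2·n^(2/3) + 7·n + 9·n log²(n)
6·n⁵

Looking at each term:
  - 6·n⁵ is O(n⁵)
  - 2·n^(2/3) is O(n^(2/3))
  - 7·n is O(n)
  - 9·n log²(n) is O(n log² n)

The term 6·n⁵ (O(n⁵)) grows fastest and dominates all others.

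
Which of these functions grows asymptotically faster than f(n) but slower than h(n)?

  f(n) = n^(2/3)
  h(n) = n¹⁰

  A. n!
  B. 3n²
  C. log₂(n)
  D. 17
B

We need g(n) with n^(2/3) = o(g(n)) and g(n) = o(n¹⁰), i.e. O(n^(2/3)) ≺ g ≺ O(n¹⁰).
Check each option:
  A. n! — O(n!) does not grow strictly slower than h(n)
  B. 3n² — O(n²) is strictly between O(n^(2/3)) and O(n¹⁰) ✓
  C. log₂(n) — O(log n) does not grow strictly faster than f(n)
  D. 17 — O(1) does not grow strictly faster than f(n)

Only option B (3n²) lies strictly between.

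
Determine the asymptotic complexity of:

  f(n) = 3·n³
O(n³)

The dominant term in 3·n³ is 3·n³, which is Θ(n³).
Constants are absorbed, so the tightest bound is O(n³).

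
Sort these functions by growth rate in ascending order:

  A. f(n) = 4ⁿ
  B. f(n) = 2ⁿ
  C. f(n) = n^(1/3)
C < B < A

Comparing growth rates:
C = n^(1/3) is O(n^(1/3))
B = 2ⁿ is O(2ⁿ)
A = 4ⁿ is O(4ⁿ)

Therefore, the order from slowest to fastest is: C < B < A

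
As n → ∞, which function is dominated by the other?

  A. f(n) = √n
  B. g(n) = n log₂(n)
A

f(n) = √n is O(√n), while g(n) = n log₂(n) is O(n log n).
Since O(√n) grows slower than O(n log n), f(n) is dominated.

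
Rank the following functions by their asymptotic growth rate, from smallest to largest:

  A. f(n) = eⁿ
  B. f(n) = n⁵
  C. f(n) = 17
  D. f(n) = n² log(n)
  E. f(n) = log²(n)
C < E < D < B < A

Comparing growth rates:
C = 17 is O(1)
E = log²(n) is O(log² n)
D = n² log(n) is O(n² log n)
B = n⁵ is O(n⁵)
A = eⁿ is O(eⁿ)

Therefore, the order from slowest to fastest is: C < E < D < B < A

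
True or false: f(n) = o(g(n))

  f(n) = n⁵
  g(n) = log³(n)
False

f(n) = n⁵ is O(n⁵), and g(n) = log³(n) is O(log³ n).
Since O(n⁵) grows faster than or equal to O(log³ n), f(n) = o(g(n)) is false.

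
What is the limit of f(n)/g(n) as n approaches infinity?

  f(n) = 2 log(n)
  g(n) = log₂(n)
log(4)

Since 2 log(n) and log₂(n) have the same growth rate (O(log n)),
the ratio converges to a constant: log(4).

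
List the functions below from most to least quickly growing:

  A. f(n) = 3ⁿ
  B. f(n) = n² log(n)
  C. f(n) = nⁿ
C > A > B

Comparing growth rates:
C = nⁿ is O(nⁿ)
A = 3ⁿ is O(3ⁿ)
B = n² log(n) is O(n² log n)

Therefore, the order from fastest to slowest is: C > A > B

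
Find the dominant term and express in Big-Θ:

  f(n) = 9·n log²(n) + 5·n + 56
Θ(n log² n)

Order the terms by growth rate: 56 ≺ 5·n ≺ 9·n log²(n).
The fastest-growing term 9·n log²(n) dominates as n → ∞; dropping its constant factor gives Θ(n log² n).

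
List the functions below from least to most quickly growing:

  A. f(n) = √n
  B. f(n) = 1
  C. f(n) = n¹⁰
B < A < C

Comparing growth rates:
B = 1 is O(1)
A = √n is O(√n)
C = n¹⁰ is O(n¹⁰)

Therefore, the order from slowest to fastest is: B < A < C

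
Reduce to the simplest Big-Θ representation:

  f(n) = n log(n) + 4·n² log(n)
Θ(n² log n)

Order the terms by growth rate: n log(n) ≺ 4·n² log(n).
The fastest-growing term 4·n² log(n) dominates as n → ∞; dropping its constant factor gives Θ(n² log n).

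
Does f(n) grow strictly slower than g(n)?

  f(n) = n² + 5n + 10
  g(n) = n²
False

f(n) = n² + 5n + 10 is O(n²), and g(n) = n² is O(n²).
Since they have the same growth rate, f(n) = o(g(n)) is false.
(f = o(g) requires f to grow strictly slower, not equal.)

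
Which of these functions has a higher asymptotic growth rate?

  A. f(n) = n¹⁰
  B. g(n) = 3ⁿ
B

f(n) = n¹⁰ is O(n¹⁰), while g(n) = 3ⁿ is O(3ⁿ).
Since O(3ⁿ) grows faster than O(n¹⁰), g(n) dominates.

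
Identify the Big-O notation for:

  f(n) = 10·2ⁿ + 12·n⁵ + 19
O(2ⁿ)

The dominant term in 10·2ⁿ + 12·n⁵ + 19 is 10·2ⁿ, which is Θ(2ⁿ).
Lower-order terms (12·n⁵, 19) are asymptotically negligible.
Constants are absorbed, so the tightest bound is O(2ⁿ).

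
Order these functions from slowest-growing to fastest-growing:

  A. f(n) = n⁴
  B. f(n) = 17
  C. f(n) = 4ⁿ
B < A < C

Comparing growth rates:
B = 17 is O(1)
A = n⁴ is O(n⁴)
C = 4ⁿ is O(4ⁿ)

Therefore, the order from slowest to fastest is: B < A < C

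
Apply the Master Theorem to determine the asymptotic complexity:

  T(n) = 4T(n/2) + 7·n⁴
Θ(n⁴)

Master Theorem: a = 4, b = 2, f(n) = 7·n⁴.
Compute the critical exponent d = log₂(4) = 2.
Compare f(n) = Θ(n⁴) against n^d:
  k = 4 > d = 2, so f(n) = Ω(n^(d+ε)) — Case 3.
  Regularity: a·(n/b)^4/n^4 = a/b^4 = 4/16 < 1 ✓.
  The top-level work dominates: T(n) = Θ(f(n)) = Θ(n⁴).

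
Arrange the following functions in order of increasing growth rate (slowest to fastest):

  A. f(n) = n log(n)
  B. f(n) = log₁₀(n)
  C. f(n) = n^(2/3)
B < C < A

Comparing growth rates:
B = log₁₀(n) is O(log n)
C = n^(2/3) is O(n^(2/3))
A = n log(n) is O(n log n)

Therefore, the order from slowest to fastest is: B < C < A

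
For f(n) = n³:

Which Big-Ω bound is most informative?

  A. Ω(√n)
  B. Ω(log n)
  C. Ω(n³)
C

f(n) = n³ is Ω(n³).
All listed options are valid Big-Ω bounds (lower bounds),
but Ω(n³) is the tightest (largest valid bound).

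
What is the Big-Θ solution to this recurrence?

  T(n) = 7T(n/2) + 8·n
Θ(n^log₂(7))

Master Theorem: a = 7, b = 2, f(n) = 8·n.
Compute the critical exponent d = log₂(7) = 2.807.
Compare f(n) = Θ(n) against n^d:
  k = 1 < d = 2.807, so f(n) = O(n^(d-ε)) — Case 1.
  The recursion cost dominates: T(n) = Θ(n^d) = Θ(n^log₂(7)).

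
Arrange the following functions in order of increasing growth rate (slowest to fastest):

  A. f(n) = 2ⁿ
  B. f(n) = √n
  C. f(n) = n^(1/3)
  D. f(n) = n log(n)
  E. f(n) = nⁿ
C < B < D < A < E

Comparing growth rates:
C = n^(1/3) is O(n^(1/3))
B = √n is O(√n)
D = n log(n) is O(n log n)
A = 2ⁿ is O(2ⁿ)
E = nⁿ is O(nⁿ)

Therefore, the order from slowest to fastest is: C < B < D < A < E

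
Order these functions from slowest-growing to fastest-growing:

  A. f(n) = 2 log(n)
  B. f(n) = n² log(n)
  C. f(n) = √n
A < C < B

Comparing growth rates:
A = 2 log(n) is O(log n)
C = √n is O(√n)
B = n² log(n) is O(n² log n)

Therefore, the order from slowest to fastest is: A < C < B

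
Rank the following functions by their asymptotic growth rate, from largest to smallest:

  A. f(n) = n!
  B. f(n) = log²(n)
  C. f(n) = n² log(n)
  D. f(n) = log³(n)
A > C > D > B

Comparing growth rates:
A = n! is O(n!)
C = n² log(n) is O(n² log n)
D = log³(n) is O(log³ n)
B = log²(n) is O(log² n)

Therefore, the order from fastest to slowest is: A > C > D > B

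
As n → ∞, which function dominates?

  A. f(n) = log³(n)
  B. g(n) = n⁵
B

f(n) = log³(n) is O(log³ n), while g(n) = n⁵ is O(n⁵).
Since O(n⁵) grows faster than O(log³ n), g(n) dominates.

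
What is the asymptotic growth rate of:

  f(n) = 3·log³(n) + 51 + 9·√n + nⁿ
Θ(nⁿ)

Order the terms by growth rate: 51 ≺ 3·log³(n) ≺ 9·√n ≺ nⁿ.
The fastest-growing term nⁿ dominates as n → ∞; dropping its constant factor gives Θ(nⁿ).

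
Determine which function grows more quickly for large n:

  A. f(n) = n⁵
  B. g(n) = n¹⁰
B

f(n) = n⁵ is O(n⁵), while g(n) = n¹⁰ is O(n¹⁰).
Since O(n¹⁰) grows faster than O(n⁵), g(n) dominates.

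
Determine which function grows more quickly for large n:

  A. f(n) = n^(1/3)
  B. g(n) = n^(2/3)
B

f(n) = n^(1/3) is O(n^(1/3)), while g(n) = n^(2/3) is O(n^(2/3)).
Since O(n^(2/3)) grows faster than O(n^(1/3)), g(n) dominates.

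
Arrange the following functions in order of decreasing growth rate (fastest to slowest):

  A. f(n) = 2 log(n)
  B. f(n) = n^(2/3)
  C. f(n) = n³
C > B > A

Comparing growth rates:
C = n³ is O(n³)
B = n^(2/3) is O(n^(2/3))
A = 2 log(n) is O(log n)

Therefore, the order from fastest to slowest is: C > B > A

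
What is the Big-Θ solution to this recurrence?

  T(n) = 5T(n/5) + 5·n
Θ(n log n)

Master Theorem: a = 5, b = 5, f(n) = 5·n.
Compute the critical exponent d = log₅(5) = 1.
Compare f(n) = Θ(n) against n^d:
  k = 1 = d, so f(n) = Θ(n^d) — Case 2.
  Work is balanced across levels: T(n) = Θ(n^d log n) = Θ(n log n).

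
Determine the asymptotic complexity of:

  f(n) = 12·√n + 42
O(√n)

The dominant term in 12·√n + 42 is 12·√n, which is Θ(√n).
Lower-order terms (42) are asymptotically negligible.
Constants are absorbed, so the tightest bound is O(√n).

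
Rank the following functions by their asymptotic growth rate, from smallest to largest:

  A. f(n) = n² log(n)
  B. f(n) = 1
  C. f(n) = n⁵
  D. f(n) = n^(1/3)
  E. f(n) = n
B < D < E < A < C

Comparing growth rates:
B = 1 is O(1)
D = n^(1/3) is O(n^(1/3))
E = n is O(n)
A = n² log(n) is O(n² log n)
C = n⁵ is O(n⁵)

Therefore, the order from slowest to fastest is: B < D < E < A < C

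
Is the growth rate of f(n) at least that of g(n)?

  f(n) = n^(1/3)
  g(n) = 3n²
False

f(n) = n^(1/3) is O(n^(1/3)), and g(n) = 3n² is O(n²).
Since O(n^(1/3)) grows slower than O(n²), f(n) = Ω(g(n)) is false.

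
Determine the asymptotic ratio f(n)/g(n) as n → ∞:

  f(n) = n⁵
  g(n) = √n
∞

Since n⁵ (O(n⁵)) grows faster than √n (O(√n)),
the ratio f(n)/g(n) → ∞ as n → ∞.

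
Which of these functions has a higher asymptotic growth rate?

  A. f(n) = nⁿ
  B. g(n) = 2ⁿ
A

f(n) = nⁿ is O(nⁿ), while g(n) = 2ⁿ is O(2ⁿ).
Since O(nⁿ) grows faster than O(2ⁿ), f(n) dominates.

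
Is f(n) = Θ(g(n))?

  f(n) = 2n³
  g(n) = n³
True

f(n) = 2n³ and g(n) = n³ are both O(n³).
Since they have the same asymptotic growth rate, f(n) = Θ(g(n)) is true.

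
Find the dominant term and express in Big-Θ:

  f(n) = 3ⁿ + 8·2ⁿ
Θ(3ⁿ)

Order the terms by growth rate: 8·2ⁿ ≺ 3ⁿ.
The fastest-growing term 3ⁿ dominates as n → ∞; dropping its constant factor gives Θ(3ⁿ).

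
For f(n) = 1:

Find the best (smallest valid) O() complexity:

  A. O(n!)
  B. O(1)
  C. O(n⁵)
B

f(n) = 1 is O(1).
All listed options are valid Big-O bounds (upper bounds),
but O(1) is the tightest (smallest valid bound).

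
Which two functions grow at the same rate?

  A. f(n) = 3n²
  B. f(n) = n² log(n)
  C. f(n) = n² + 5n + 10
A and C

Examining each function:
  A. 3n² is O(n²)
  B. n² log(n) is O(n² log n)
  C. n² + 5n + 10 is O(n²)

Functions A and C both have the same complexity class.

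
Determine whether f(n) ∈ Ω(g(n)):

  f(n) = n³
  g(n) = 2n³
True

f(n) = n³ and g(n) = 2n³ are both O(n³).
Big-Ω permits equal growth rates (f ≥ c·g for some c > 0), so f(n) = Ω(g(n)) is true.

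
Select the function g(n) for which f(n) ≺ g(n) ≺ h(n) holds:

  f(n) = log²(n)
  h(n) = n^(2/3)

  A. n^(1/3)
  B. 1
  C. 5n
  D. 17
A

We need g(n) with log²(n) = o(g(n)) and g(n) = o(n^(2/3)), i.e. O(log² n) ≺ g ≺ O(n^(2/3)).
Check each option:
  A. n^(1/3) — O(n^(1/3)) is strictly between O(log² n) and O(n^(2/3)) ✓
  B. 1 — O(1) does not grow strictly faster than f(n)
  C. 5n — O(n) does not grow strictly slower than h(n)
  D. 17 — O(1) does not grow strictly faster than f(n)

Only option A (n^(1/3)) lies strictly between.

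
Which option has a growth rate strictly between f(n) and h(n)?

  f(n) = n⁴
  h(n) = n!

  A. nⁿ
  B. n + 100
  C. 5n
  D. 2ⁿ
D

We need g(n) with n⁴ = o(g(n)) and g(n) = o(n!), i.e. O(n⁴) ≺ g ≺ O(n!).
Check each option:
  A. nⁿ — O(nⁿ) does not grow strictly slower than h(n)
  B. n + 100 — O(n) does not grow strictly faster than f(n)
  C. 5n — O(n) does not grow strictly faster than f(n)
  D. 2ⁿ — O(2ⁿ) is strictly between O(n⁴) and O(n!) ✓

Only option D (2ⁿ) lies strictly between.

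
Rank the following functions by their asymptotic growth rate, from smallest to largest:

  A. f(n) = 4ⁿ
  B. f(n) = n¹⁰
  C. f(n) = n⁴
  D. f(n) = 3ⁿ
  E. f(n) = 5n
E < C < B < D < A

Comparing growth rates:
E = 5n is O(n)
C = n⁴ is O(n⁴)
B = n¹⁰ is O(n¹⁰)
D = 3ⁿ is O(3ⁿ)
A = 4ⁿ is O(4ⁿ)

Therefore, the order from slowest to fastest is: E < C < B < D < A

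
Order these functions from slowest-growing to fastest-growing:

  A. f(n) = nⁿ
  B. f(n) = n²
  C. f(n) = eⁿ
B < C < A

Comparing growth rates:
B = n² is O(n²)
C = eⁿ is O(eⁿ)
A = nⁿ is O(nⁿ)

Therefore, the order from slowest to fastest is: B < C < A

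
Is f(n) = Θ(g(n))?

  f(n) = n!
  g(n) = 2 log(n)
False

f(n) = n! is O(n!), and g(n) = 2 log(n) is O(log n).
Since they have different growth rates, f(n) = Θ(g(n)) is false.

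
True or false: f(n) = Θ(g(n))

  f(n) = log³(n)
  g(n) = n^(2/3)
False

f(n) = log³(n) is O(log³ n), and g(n) = n^(2/3) is O(n^(2/3)).
Since they have different growth rates, f(n) = Θ(g(n)) is false.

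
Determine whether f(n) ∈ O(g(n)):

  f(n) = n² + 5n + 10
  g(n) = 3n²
True

f(n) = n² + 5n + 10 and g(n) = 3n² are both O(n²).
Big-O permits equal growth rates (f ≤ c·g for some c), so f(n) = O(g(n)) is true.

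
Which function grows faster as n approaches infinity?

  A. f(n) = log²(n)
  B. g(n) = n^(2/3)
B

f(n) = log²(n) is O(log² n), while g(n) = n^(2/3) is O(n^(2/3)).
Since O(n^(2/3)) grows faster than O(log² n), g(n) dominates.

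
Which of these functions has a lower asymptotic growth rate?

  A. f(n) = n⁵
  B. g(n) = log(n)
B

f(n) = n⁵ is O(n⁵), while g(n) = log(n) is O(log n).
Since O(log n) grows slower than O(n⁵), g(n) is dominated.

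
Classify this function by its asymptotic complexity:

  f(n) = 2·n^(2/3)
O(n^(2/3))

The dominant term in 2·n^(2/3) is 2·n^(2/3), which is Θ(n^(2/3)).
Constants are absorbed, so the tightest bound is O(n^(2/3)).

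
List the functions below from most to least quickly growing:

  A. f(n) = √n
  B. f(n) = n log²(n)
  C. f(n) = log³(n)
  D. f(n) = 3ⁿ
D > B > A > C

Comparing growth rates:
D = 3ⁿ is O(3ⁿ)
B = n log²(n) is O(n log² n)
A = √n is O(√n)
C = log³(n) is O(log³ n)

Therefore, the order from fastest to slowest is: D > B > A > C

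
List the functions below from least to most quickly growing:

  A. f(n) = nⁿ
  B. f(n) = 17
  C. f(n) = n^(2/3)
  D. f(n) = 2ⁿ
B < C < D < A

Comparing growth rates:
B = 17 is O(1)
C = n^(2/3) is O(n^(2/3))
D = 2ⁿ is O(2ⁿ)
A = nⁿ is O(nⁿ)

Therefore, the order from slowest to fastest is: B < C < D < A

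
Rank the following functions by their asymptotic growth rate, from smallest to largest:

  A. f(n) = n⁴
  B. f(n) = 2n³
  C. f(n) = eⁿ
B < A < C

Comparing growth rates:
B = 2n³ is O(n³)
A = n⁴ is O(n⁴)
C = eⁿ is O(eⁿ)

Therefore, the order from slowest to fastest is: B < A < C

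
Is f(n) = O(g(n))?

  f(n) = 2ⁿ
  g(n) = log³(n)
False

f(n) = 2ⁿ is O(2ⁿ), and g(n) = log³(n) is O(log³ n).
Since O(2ⁿ) grows faster than O(log³ n), f(n) = O(g(n)) is false.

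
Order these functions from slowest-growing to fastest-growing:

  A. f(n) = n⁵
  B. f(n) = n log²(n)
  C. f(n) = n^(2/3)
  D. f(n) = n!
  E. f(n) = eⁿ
C < B < A < E < D

Comparing growth rates:
C = n^(2/3) is O(n^(2/3))
B = n log²(n) is O(n log² n)
A = n⁵ is O(n⁵)
E = eⁿ is O(eⁿ)
D = n! is O(n!)

Therefore, the order from slowest to fastest is: C < B < A < E < D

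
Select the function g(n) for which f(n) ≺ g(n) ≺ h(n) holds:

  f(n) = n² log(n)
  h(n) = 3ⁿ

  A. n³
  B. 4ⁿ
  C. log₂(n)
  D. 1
A

We need g(n) with n² log(n) = o(g(n)) and g(n) = o(3ⁿ), i.e. O(n² log n) ≺ g ≺ O(3ⁿ).
Check each option:
  A. n³ — O(n³) is strictly between O(n² log n) and O(3ⁿ) ✓
  B. 4ⁿ — O(4ⁿ) does not grow strictly slower than h(n)
  C. log₂(n) — O(log n) does not grow strictly faster than f(n)
  D. 1 — O(1) does not grow strictly faster than f(n)

Only option A (n³) lies strictly between.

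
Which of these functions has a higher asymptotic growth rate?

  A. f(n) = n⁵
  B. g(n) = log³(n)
A

f(n) = n⁵ is O(n⁵), while g(n) = log³(n) is O(log³ n).
Since O(n⁵) grows faster than O(log³ n), f(n) dominates.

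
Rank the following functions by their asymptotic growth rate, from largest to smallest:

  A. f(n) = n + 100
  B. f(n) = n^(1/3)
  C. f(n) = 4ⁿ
C > A > B

Comparing growth rates:
C = 4ⁿ is O(4ⁿ)
A = n + 100 is O(n)
B = n^(1/3) is O(n^(1/3))

Therefore, the order from fastest to slowest is: C > A > B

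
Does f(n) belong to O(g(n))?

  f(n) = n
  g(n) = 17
False

f(n) = n is O(n), and g(n) = 17 is O(1).
Since O(n) grows faster than O(1), f(n) = O(g(n)) is false.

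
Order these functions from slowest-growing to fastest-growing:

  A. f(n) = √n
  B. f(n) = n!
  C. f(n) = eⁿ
A < C < B

Comparing growth rates:
A = √n is O(√n)
C = eⁿ is O(eⁿ)
B = n! is O(n!)

Therefore, the order from slowest to fastest is: A < C < B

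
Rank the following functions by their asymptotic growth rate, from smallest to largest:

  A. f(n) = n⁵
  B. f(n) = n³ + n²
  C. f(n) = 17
C < B < A

Comparing growth rates:
C = 17 is O(1)
B = n³ + n² is O(n³)
A = n⁵ is O(n⁵)

Therefore, the order from slowest to fastest is: C < B < A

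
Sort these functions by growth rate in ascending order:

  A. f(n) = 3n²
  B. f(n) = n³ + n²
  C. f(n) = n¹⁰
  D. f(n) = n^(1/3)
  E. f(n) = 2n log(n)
D < E < A < B < C

Comparing growth rates:
D = n^(1/3) is O(n^(1/3))
E = 2n log(n) is O(n log n)
A = 3n² is O(n²)
B = n³ + n² is O(n³)
C = n¹⁰ is O(n¹⁰)

Therefore, the order from slowest to fastest is: D < E < A < B < C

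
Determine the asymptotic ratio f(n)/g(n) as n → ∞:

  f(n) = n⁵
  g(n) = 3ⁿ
0

Since n⁵ (O(n⁵)) grows slower than 3ⁿ (O(3ⁿ)),
the ratio f(n)/g(n) → 0 as n → ∞.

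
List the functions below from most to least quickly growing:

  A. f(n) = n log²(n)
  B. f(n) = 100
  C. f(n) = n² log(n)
C > A > B

Comparing growth rates:
C = n² log(n) is O(n² log n)
A = n log²(n) is O(n log² n)
B = 100 is O(1)

Therefore, the order from fastest to slowest is: C > A > B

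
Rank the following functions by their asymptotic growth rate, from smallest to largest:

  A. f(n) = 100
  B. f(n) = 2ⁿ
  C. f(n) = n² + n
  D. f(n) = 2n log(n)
A < D < C < B

Comparing growth rates:
A = 100 is O(1)
D = 2n log(n) is O(n log n)
C = n² + n is O(n²)
B = 2ⁿ is O(2ⁿ)

Therefore, the order from slowest to fastest is: A < D < C < B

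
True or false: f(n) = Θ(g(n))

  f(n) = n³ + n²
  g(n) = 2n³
True

f(n) = n³ + n² and g(n) = 2n³ are both O(n³).
Since they have the same asymptotic growth rate, f(n) = Θ(g(n)) is true.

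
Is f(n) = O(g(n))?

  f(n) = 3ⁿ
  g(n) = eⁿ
False

f(n) = 3ⁿ is O(3ⁿ), and g(n) = eⁿ is O(eⁿ).
Since O(3ⁿ) grows faster than O(eⁿ), f(n) = O(g(n)) is false.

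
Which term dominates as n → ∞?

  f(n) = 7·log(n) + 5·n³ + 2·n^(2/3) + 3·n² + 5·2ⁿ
5·2ⁿ

Looking at each term:
  - 7·log(n) is O(log n)
  - 5·n³ is O(n³)
  - 2·n^(2/3) is O(n^(2/3))
  - 3·n² is O(n²)
  - 5·2ⁿ is O(2ⁿ)

The term 5·2ⁿ (O(2ⁿ)) grows fastest and dominates all others.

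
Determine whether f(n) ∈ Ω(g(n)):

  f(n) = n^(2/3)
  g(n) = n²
False

f(n) = n^(2/3) is O(n^(2/3)), and g(n) = n² is O(n²).
Since O(n^(2/3)) grows slower than O(n²), f(n) = Ω(g(n)) is false.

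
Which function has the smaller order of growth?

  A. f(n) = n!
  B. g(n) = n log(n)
B

f(n) = n! is O(n!), while g(n) = n log(n) is O(n log n).
Since O(n log n) grows slower than O(n!), g(n) is dominated.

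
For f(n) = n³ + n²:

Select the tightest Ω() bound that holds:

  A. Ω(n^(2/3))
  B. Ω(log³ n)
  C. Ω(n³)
C

f(n) = n³ + n² is Ω(n³).
All listed options are valid Big-Ω bounds (lower bounds),
but Ω(n³) is the tightest (largest valid bound).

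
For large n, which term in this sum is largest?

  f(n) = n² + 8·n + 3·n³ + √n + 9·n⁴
9·n⁴

Looking at each term:
  - n² is O(n²)
  - 8·n is O(n)
  - 3·n³ is O(n³)
  - √n is O(√n)
  - 9·n⁴ is O(n⁴)

The term 9·n⁴ (O(n⁴)) grows fastest and dominates all others.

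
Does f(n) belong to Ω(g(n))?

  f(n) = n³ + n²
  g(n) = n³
True

f(n) = n³ + n² and g(n) = n³ are both O(n³).
Big-Ω permits equal growth rates (f ≥ c·g for some c > 0), so f(n) = Ω(g(n)) is true.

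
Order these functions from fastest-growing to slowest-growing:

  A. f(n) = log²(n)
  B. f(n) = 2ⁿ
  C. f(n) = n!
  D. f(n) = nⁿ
D > C > B > A

Comparing growth rates:
D = nⁿ is O(nⁿ)
C = n! is O(n!)
B = 2ⁿ is O(2ⁿ)
A = log²(n) is O(log² n)

Therefore, the order from fastest to slowest is: D > C > B > A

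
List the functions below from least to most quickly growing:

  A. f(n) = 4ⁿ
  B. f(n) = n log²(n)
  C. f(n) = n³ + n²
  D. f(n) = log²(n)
D < B < C < A

Comparing growth rates:
D = log²(n) is O(log² n)
B = n log²(n) is O(n log² n)
C = n³ + n² is O(n³)
A = 4ⁿ is O(4ⁿ)

Therefore, the order from slowest to fastest is: D < B < C < A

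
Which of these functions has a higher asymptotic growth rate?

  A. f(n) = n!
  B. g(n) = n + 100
A

f(n) = n! is O(n!), while g(n) = n + 100 is O(n).
Since O(n!) grows faster than O(n), f(n) dominates.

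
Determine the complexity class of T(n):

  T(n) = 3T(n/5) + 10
Θ(n^log₅(3))

Master Theorem: a = 3, b = 5, f(n) = 10.
Compute the critical exponent d = log₅(3) = 0.683.
Compare f(n) = Θ(1) against n^d:
  k = 0 < d = 0.683, so f(n) = O(n^(d-ε)) — Case 1.
  The recursion cost dominates: T(n) = Θ(n^d) = Θ(n^log₅(3)).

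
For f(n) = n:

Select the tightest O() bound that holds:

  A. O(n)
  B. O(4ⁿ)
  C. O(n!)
A

f(n) = n is O(n).
All listed options are valid Big-O bounds (upper bounds),
but O(n) is the tightest (smallest valid bound).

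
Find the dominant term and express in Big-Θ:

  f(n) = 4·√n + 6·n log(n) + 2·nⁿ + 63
Θ(nⁿ)

Order the terms by growth rate: 63 ≺ 4·√n ≺ 6·n log(n) ≺ 2·nⁿ.
The fastest-growing term 2·nⁿ dominates as n → ∞; dropping its constant factor gives Θ(nⁿ).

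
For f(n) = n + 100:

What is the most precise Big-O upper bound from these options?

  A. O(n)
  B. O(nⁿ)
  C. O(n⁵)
A

f(n) = n + 100 is O(n).
All listed options are valid Big-O bounds (upper bounds),
but O(n) is the tightest (smallest valid bound).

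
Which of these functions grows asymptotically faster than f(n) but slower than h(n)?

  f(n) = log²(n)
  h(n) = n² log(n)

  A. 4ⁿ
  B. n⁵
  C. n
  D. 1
C

We need g(n) with log²(n) = o(g(n)) and g(n) = o(n² log(n)), i.e. O(log² n) ≺ g ≺ O(n² log n).
Check each option:
  A. 4ⁿ — O(4ⁿ) does not grow strictly slower than h(n)
  B. n⁵ — O(n⁵) does not grow strictly slower than h(n)
  C. n — O(n) is strictly between O(log² n) and O(n² log n) ✓
  D. 1 — O(1) does not grow strictly faster than f(n)

Only option C (n) lies strictly between.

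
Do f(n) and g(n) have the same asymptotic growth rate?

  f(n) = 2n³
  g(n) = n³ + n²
True

f(n) = 2n³ and g(n) = n³ + n² are both O(n³).
Since they have the same asymptotic growth rate, f(n) = Θ(g(n)) is true.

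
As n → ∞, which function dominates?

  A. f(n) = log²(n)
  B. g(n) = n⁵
B

f(n) = log²(n) is O(log² n), while g(n) = n⁵ is O(n⁵).
Since O(n⁵) grows faster than O(log² n), g(n) dominates.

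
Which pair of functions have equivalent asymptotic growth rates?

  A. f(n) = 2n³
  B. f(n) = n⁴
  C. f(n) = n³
A and C

Examining each function:
  A. 2n³ is O(n³)
  B. n⁴ is O(n⁴)
  C. n³ is O(n³)

Functions A and C both have the same complexity class.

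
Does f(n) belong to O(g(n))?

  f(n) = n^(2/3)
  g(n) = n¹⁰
True

f(n) = n^(2/3) is O(n^(2/3)), and g(n) = n¹⁰ is O(n¹⁰).
Since O(n^(2/3)) ⊆ O(n¹⁰) (f grows no faster than g), f(n) = O(g(n)) is true.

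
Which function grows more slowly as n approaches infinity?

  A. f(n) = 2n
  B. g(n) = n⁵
A

f(n) = 2n is O(n), while g(n) = n⁵ is O(n⁵).
Since O(n) grows slower than O(n⁵), f(n) is dominated.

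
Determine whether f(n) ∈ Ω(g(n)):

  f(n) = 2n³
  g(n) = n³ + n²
True

f(n) = 2n³ and g(n) = n³ + n² are both O(n³).
Big-Ω permits equal growth rates (f ≥ c·g for some c > 0), so f(n) = Ω(g(n)) is true.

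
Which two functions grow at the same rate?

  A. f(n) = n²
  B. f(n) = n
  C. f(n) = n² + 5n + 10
A and C

Examining each function:
  A. n² is O(n²)
  B. n is O(n)
  C. n² + 5n + 10 is O(n²)

Functions A and C both have the same complexity class.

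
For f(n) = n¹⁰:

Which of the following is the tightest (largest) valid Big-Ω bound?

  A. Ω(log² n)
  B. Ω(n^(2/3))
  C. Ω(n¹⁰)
C

f(n) = n¹⁰ is Ω(n¹⁰).
All listed options are valid Big-Ω bounds (lower bounds),
but Ω(n¹⁰) is the tightest (largest valid bound).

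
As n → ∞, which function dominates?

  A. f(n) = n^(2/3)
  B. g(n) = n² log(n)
B

f(n) = n^(2/3) is O(n^(2/3)), while g(n) = n² log(n) is O(n² log n).
Since O(n² log n) grows faster than O(n^(2/3)), g(n) dominates.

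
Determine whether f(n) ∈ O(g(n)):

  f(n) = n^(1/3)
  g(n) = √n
True

f(n) = n^(1/3) is O(n^(1/3)), and g(n) = √n is O(√n).
Since O(n^(1/3)) ⊆ O(√n) (f grows no faster than g), f(n) = O(g(n)) is true.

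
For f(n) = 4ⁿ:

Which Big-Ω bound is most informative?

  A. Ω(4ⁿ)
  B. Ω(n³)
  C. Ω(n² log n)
A

f(n) = 4ⁿ is Ω(4ⁿ).
All listed options are valid Big-Ω bounds (lower bounds),
but Ω(4ⁿ) is the tightest (largest valid bound).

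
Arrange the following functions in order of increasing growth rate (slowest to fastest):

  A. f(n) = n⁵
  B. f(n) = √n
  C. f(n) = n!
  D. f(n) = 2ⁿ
B < A < D < C

Comparing growth rates:
B = √n is O(√n)
A = n⁵ is O(n⁵)
D = 2ⁿ is O(2ⁿ)
C = n! is O(n!)

Therefore, the order from slowest to fastest is: B < A < D < C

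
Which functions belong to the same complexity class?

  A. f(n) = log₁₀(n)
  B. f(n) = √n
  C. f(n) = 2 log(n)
A and C

Examining each function:
  A. log₁₀(n) is O(log n)
  B. √n is O(√n)
  C. 2 log(n) is O(log n)

Functions A and C both have the same complexity class.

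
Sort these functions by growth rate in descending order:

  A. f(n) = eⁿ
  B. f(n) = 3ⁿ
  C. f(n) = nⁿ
C > B > A

Comparing growth rates:
C = nⁿ is O(nⁿ)
B = 3ⁿ is O(3ⁿ)
A = eⁿ is O(eⁿ)

Therefore, the order from fastest to slowest is: C > B > A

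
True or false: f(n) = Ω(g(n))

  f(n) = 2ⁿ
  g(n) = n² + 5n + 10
True

f(n) = 2ⁿ is O(2ⁿ), and g(n) = n² + 5n + 10 is O(n²).
Since O(2ⁿ) grows at least as fast as O(n²), f(n) = Ω(g(n)) is true.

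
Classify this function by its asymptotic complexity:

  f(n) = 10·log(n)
O(log n)

The dominant term in 10·log(n) is 10·log(n), which is Θ(log n).
Constants are absorbed, so the tightest bound is O(log n).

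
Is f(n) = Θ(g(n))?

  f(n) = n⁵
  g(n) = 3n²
False

f(n) = n⁵ is O(n⁵), and g(n) = 3n² is O(n²).
Since they have different growth rates, f(n) = Θ(g(n)) is false.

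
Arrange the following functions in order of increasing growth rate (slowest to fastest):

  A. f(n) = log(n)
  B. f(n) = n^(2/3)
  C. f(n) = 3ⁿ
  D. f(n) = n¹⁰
A < B < D < C

Comparing growth rates:
A = log(n) is O(log n)
B = n^(2/3) is O(n^(2/3))
D = n¹⁰ is O(n¹⁰)
C = 3ⁿ is O(3ⁿ)

Therefore, the order from slowest to fastest is: A < B < D < C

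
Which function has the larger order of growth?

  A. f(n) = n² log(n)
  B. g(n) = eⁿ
B

f(n) = n² log(n) is O(n² log n), while g(n) = eⁿ is O(eⁿ).
Since O(eⁿ) grows faster than O(n² log n), g(n) dominates.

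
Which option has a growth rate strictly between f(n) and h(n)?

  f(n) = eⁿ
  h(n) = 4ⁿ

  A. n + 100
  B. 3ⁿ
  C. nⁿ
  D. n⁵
B

We need g(n) with eⁿ = o(g(n)) and g(n) = o(4ⁿ), i.e. O(eⁿ) ≺ g ≺ O(4ⁿ).
Check each option:
  A. n + 100 — O(n) does not grow strictly faster than f(n)
  B. 3ⁿ — O(3ⁿ) is strictly between O(eⁿ) and O(4ⁿ) ✓
  C. nⁿ — O(nⁿ) does not grow strictly slower than h(n)
  D. n⁵ — O(n⁵) does not grow strictly faster than f(n)

Only option B (3ⁿ) lies strictly between.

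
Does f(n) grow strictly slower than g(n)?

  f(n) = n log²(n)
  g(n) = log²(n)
False

f(n) = n log²(n) is O(n log² n), and g(n) = log²(n) is O(log² n).
Since O(n log² n) grows faster than or equal to O(log² n), f(n) = o(g(n)) is false.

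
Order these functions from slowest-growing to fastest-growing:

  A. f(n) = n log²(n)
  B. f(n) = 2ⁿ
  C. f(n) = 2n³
A < C < B

Comparing growth rates:
A = n log²(n) is O(n log² n)
C = 2n³ is O(n³)
B = 2ⁿ is O(2ⁿ)

Therefore, the order from slowest to fastest is: A < C < B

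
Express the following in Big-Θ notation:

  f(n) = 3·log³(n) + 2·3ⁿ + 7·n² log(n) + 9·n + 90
Θ(3ⁿ)

Order the terms by growth rate: 90 ≺ 3·log³(n) ≺ 9·n ≺ 7·n² log(n) ≺ 2·3ⁿ.
The fastest-growing term 2·3ⁿ dominates as n → ∞; dropping its constant factor gives Θ(3ⁿ).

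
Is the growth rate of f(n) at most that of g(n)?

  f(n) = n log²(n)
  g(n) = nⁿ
True

f(n) = n log²(n) is O(n log² n), and g(n) = nⁿ is O(nⁿ).
Since O(n log² n) ⊆ O(nⁿ) (f grows no faster than g), f(n) = O(g(n)) is true.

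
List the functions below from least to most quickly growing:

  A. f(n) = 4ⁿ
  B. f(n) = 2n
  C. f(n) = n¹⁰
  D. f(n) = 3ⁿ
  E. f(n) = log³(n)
E < B < C < D < A

Comparing growth rates:
E = log³(n) is O(log³ n)
B = 2n is O(n)
C = n¹⁰ is O(n¹⁰)
D = 3ⁿ is O(3ⁿ)
A = 4ⁿ is O(4ⁿ)

Therefore, the order from slowest to fastest is: E < B < C < D < A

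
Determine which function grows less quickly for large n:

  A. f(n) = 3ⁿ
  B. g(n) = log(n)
B

f(n) = 3ⁿ is O(3ⁿ), while g(n) = log(n) is O(log n).
Since O(log n) grows slower than O(3ⁿ), g(n) is dominated.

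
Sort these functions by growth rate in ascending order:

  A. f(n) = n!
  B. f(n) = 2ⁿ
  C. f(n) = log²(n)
C < B < A

Comparing growth rates:
C = log²(n) is O(log² n)
B = 2ⁿ is O(2ⁿ)
A = n! is O(n!)

Therefore, the order from slowest to fastest is: C < B < A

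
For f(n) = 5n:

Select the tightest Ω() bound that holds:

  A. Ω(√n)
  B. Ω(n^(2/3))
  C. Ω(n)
C

f(n) = 5n is Ω(n).
All listed options are valid Big-Ω bounds (lower bounds),
but Ω(n) is the tightest (largest valid bound).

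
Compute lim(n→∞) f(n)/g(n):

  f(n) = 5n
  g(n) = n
5

Since 5n and n have the same growth rate (O(n)),
the ratio converges to a constant: 5.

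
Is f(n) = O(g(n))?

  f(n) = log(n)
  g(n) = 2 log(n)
True

f(n) = log(n) and g(n) = 2 log(n) are both O(log n).
Big-O permits equal growth rates (f ≤ c·g for some c), so f(n) = O(g(n)) is true.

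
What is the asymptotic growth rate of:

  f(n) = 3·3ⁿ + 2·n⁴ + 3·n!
Θ(n!)

Order the terms by growth rate: 2·n⁴ ≺ 3·3ⁿ ≺ 3·n!.
The fastest-growing term 3·n! dominates as n → ∞; dropping its constant factor gives Θ(n!).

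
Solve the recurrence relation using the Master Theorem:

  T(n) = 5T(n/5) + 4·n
Θ(n log n)

Master Theorem: a = 5, b = 5, f(n) = 4·n.
Compute the critical exponent d = log₅(5) = 1.
Compare f(n) = Θ(n) against n^d:
  k = 1 = d, so f(n) = Θ(n^d) — Case 2.
  Work is balanced across levels: T(n) = Θ(n^d log n) = Θ(n log n).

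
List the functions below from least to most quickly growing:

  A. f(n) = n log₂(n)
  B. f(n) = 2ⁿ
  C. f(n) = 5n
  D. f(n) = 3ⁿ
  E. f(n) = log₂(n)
E < C < A < B < D

Comparing growth rates:
E = log₂(n) is O(log n)
C = 5n is O(n)
A = n log₂(n) is O(n log n)
B = 2ⁿ is O(2ⁿ)
D = 3ⁿ is O(3ⁿ)

Therefore, the order from slowest to fastest is: E < C < A < B < D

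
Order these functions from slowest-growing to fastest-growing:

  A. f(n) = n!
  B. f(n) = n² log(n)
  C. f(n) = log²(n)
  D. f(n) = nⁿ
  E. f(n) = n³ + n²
C < B < E < A < D

Comparing growth rates:
C = log²(n) is O(log² n)
B = n² log(n) is O(n² log n)
E = n³ + n² is O(n³)
A = n! is O(n!)
D = nⁿ is O(nⁿ)

Therefore, the order from slowest to fastest is: C < B < E < A < D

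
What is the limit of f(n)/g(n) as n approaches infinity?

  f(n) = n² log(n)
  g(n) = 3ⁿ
0

Since n² log(n) (O(n² log n)) grows slower than 3ⁿ (O(3ⁿ)),
the ratio f(n)/g(n) → 0 as n → ∞.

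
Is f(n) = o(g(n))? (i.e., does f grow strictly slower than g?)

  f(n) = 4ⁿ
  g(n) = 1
False

f(n) = 4ⁿ is O(4ⁿ), and g(n) = 1 is O(1).
Since O(4ⁿ) grows faster than or equal to O(1), f(n) = o(g(n)) is false.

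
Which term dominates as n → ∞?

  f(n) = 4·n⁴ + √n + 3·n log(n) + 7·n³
4·n⁴

Looking at each term:
  - 4·n⁴ is O(n⁴)
  - √n is O(√n)
  - 3·n log(n) is O(n log n)
  - 7·n³ is O(n³)

The term 4·n⁴ (O(n⁴)) grows fastest and dominates all others.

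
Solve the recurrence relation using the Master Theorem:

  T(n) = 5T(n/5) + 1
Θ(n)

Master Theorem: a = 5, b = 5, f(n) = 1.
Compute the critical exponent d = log₅(5) = 1.
Compare f(n) = Θ(1) against n^d:
  k = 0 < d = 1, so f(n) = O(n^(d-ε)) — Case 1.
  The recursion cost dominates: T(n) = Θ(n^d) = Θ(n).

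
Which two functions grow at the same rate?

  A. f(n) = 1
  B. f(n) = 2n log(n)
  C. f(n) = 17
A and C

Examining each function:
  A. 1 is O(1)
  B. 2n log(n) is O(n log n)
  C. 17 is O(1)

Functions A and C both have the same complexity class.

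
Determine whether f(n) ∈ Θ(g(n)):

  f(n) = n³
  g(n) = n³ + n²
True

f(n) = n³ and g(n) = n³ + n² are both O(n³).
Since they have the same asymptotic growth rate, f(n) = Θ(g(n)) is true.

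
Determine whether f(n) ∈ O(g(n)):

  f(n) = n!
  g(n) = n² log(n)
False

f(n) = n! is O(n!), and g(n) = n² log(n) is O(n² log n).
Since O(n!) grows faster than O(n² log n), f(n) = O(g(n)) is false.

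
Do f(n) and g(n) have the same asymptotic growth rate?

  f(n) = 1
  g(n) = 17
True

f(n) = 1 and g(n) = 17 are both O(1).
Since they have the same asymptotic growth rate, f(n) = Θ(g(n)) is true.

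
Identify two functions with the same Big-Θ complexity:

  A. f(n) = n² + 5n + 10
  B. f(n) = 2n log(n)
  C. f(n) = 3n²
A and C

Examining each function:
  A. n² + 5n + 10 is O(n²)
  B. 2n log(n) is O(n log n)
  C. 3n² is O(n²)

Functions A and C both have the same complexity class.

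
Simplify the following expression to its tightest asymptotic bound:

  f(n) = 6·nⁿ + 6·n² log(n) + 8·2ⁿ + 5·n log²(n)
Θ(nⁿ)

Order the terms by growth rate: 5·n log²(n) ≺ 6·n² log(n) ≺ 8·2ⁿ ≺ 6·nⁿ.
The fastest-growing term 6·nⁿ dominates as n → ∞; dropping its constant factor gives Θ(nⁿ).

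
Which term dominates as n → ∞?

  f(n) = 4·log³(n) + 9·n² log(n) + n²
9·n² log(n)

Looking at each term:
  - 4·log³(n) is O(log³ n)
  - 9·n² log(n) is O(n² log n)
  - n² is O(n²)

The term 9·n² log(n) (O(n² log n)) grows fastest and dominates all others.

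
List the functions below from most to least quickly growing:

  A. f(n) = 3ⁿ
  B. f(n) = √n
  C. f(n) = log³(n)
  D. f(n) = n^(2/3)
A > D > B > C

Comparing growth rates:
A = 3ⁿ is O(3ⁿ)
D = n^(2/3) is O(n^(2/3))
B = √n is O(√n)
C = log³(n) is O(log³ n)

Therefore, the order from fastest to slowest is: A > D > B > C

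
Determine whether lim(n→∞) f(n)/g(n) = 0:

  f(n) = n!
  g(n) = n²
False

f(n) = n! is O(n!), and g(n) = n² is O(n²).
Since O(n!) grows faster than or equal to O(n²), f(n) = o(g(n)) is false.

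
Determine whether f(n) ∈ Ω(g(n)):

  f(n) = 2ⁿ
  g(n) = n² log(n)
True

f(n) = 2ⁿ is O(2ⁿ), and g(n) = n² log(n) is O(n² log n).
Since O(2ⁿ) grows at least as fast as O(n² log n), f(n) = Ω(g(n)) is true.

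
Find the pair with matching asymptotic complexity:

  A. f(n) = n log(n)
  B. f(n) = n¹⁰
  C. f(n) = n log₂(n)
A and C

Examining each function:
  A. n log(n) is O(n log n)
  B. n¹⁰ is O(n¹⁰)
  C. n log₂(n) is O(n log n)

Functions A and C both have the same complexity class.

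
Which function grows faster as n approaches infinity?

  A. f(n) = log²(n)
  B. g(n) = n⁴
B

f(n) = log²(n) is O(log² n), while g(n) = n⁴ is O(n⁴).
Since O(n⁴) grows faster than O(log² n), g(n) dominates.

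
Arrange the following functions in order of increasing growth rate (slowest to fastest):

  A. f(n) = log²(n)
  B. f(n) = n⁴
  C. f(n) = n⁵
A < B < C

Comparing growth rates:
A = log²(n) is O(log² n)
B = n⁴ is O(n⁴)
C = n⁵ is O(n⁵)

Therefore, the order from slowest to fastest is: A < B < C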